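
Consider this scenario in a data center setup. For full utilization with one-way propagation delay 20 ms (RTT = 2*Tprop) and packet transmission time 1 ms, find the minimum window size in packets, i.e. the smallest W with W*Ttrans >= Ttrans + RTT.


Given: Ttrans = 1 ms, RTT = 40 ms (= 2 * Tprop, Tprop = 20 ms)
Time until first ACK returns = Ttrans + RTT = 1 + 40 = 41 ms
Need W * Ttrans >= Ttrans + RTT  ->  W >= (Ttrans + RTT) / Ttrans
(Ttrans + RTT) / Ttrans = 41 / 1 = 41
W_min = ceil(41) = 41

41


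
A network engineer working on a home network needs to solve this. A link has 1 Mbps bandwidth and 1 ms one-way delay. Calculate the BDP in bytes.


Given: bandwidth = 1 Mbps, delay = 1 ms
BDP in bits = 1 * 10^6 * 1 / 1000
BDP in bits = 1000
BDP in bytes = 1000 / 8 = 125

125


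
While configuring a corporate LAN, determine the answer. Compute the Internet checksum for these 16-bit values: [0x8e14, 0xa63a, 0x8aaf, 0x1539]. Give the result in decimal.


Given words: [0x8e14, 0xa63a, 0x8aaf, 0x1539]
Step 1: Sum all words
Raw sum = 36372 + 42554 + 35503 + 5433 = 119862
Step 2: Fold carry: (54326 + 1) = 54327
One's complement = ~54327 & 0xFFFF = 11208

11208


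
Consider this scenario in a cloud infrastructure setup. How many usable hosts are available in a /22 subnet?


Given: subnet mask /22
Host bits = 32 - 22 = 10
Total addresses = 2^10 = 1024
Usable hosts = 1024 - 2 (network + broadcast) = 1022

1022


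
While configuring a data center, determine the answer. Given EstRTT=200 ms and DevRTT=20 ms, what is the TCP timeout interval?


Given: EstRTT = 200 ms, DevRTT = 20 ms
Timeout = EstRTT + 4 * DevRTT
4 * DevRTT = 4 * 20 = 80
Timeout = 200 + 80 = 280 ms

280


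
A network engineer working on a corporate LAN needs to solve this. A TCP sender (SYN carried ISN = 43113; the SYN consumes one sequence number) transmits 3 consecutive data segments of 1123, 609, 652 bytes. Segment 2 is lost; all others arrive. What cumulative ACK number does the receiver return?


SYN uses sequence number 43113; first data byte = ISN + 1 = 43114.
Segment 1: SEQ = 43114, len = 1123 B, covers [43114, 44236]
Segment 2: SEQ = 44237, len = 609 B, covers [44237, 44845] [LOST]
Segment 3: SEQ = 44846, len = 652 B, covers [44846, 45497]
In-order data received: bytes [43114, 44236] (segments 1..1).
Segment 2 missing -> gap begins at byte 44237; later segments buffered out of order.
Cumulative ACK = next expected in-order byte = 43114 + 1123 = 44237

44237


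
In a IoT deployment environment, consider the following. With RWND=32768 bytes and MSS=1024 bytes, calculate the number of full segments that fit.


Given: RWND = 32768 bytes, MSS = 1024 bytes
Full segments = floor(RWND / MSS)
Full segments = floor(32768 / 1024)
Full segments = floor(32.0) = 32

32


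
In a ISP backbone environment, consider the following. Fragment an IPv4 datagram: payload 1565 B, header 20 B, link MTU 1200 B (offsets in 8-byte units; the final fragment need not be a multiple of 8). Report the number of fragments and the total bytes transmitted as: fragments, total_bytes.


Max data per non-final fragment = floor((MTU - header)/8)*8 = floor((1200 - 20)/8)*8 = floor(1180/8)*8 = 1176 B
Final fragment needs no 8-byte alignment: it can carry up to MTU - header = 1180 B
Non-final fragments needed = ceil((payload - 1180) / 1176) = ceil(385/1176) = ceil(0.3274) = 1
Number of fragments = 1 + 1 = 2
Fragment sizes (data): 1 * 1176 B + 389 B (last, 389 <= 1180 OK)
Total bytes sent = payload + n_frags * header = 1565 + 2*20 = 1565 + 40 = 1605 B

2, 1605


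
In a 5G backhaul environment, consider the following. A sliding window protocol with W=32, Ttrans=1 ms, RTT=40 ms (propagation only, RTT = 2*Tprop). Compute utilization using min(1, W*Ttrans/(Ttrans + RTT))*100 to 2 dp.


Given: W = 32, Ttrans = 1 ms, RTT = 40 ms (= 2 * Tprop, Tprop = 20 ms)
Cycle time = Ttrans + RTT = 1 + 40 = 41 ms (first packet sent until its ACK returns)
W * Ttrans = 32 * 1 = 32 ms of sending per cycle
W * Ttrans / (Ttrans + RTT) = 32 / 41 = 0.780488
U = min(1, 0.780488) = 0.780488
U% = 78.05%

78.05


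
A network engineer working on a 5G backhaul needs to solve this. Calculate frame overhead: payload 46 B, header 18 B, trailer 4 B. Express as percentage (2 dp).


Given: payload = 46 B, header = 18 B, trailer = 4 B
Overhead bytes = header + trailer = 18 + 4 = 22
Total frame = payload + overhead = 46 + 22 = 68
Overhead % = 22 / 68 * 100 = 32.3529% -> 32.35% (2 dp)

32.35


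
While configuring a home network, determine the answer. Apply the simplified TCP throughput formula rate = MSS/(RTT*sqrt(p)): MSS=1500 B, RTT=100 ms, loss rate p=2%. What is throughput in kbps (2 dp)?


Given: MSS = 1500 bytes, RTT = 100 ms, loss = 2%
RTT in seconds = 100 / 1000 = 0.1
Loss rate = 2% = 0.02
sqrt(loss) = sqrt(0.02) = 0.141421356237
Throughput (bytes/s) = 1500 / (0.1 * 0.141421356237) = 106066.0172
Throughput (kbps) = 106066.0172 * 8 / 1000 = 848.528137 -> 848.53 kbps (2 dp)

848.53


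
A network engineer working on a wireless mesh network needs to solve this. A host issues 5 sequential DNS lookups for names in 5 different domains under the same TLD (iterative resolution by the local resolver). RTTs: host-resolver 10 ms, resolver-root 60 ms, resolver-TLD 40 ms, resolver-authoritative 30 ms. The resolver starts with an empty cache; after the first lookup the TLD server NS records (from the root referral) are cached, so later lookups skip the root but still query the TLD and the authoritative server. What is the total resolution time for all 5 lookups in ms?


Lookup 1 (cold cache): local + root + TLD + auth = 10 + 60 + 40 + 30 = 140 ms
Lookups 2..5 (TLD NS cached -> skip root; new domain -> still ask TLD and auth): local + TLD + auth = 10 + 40 + 30 = 80 ms each
Remaining 4 lookups: 4 * 80 = 320 ms
Total = 140 + 320 = 460 ms

460


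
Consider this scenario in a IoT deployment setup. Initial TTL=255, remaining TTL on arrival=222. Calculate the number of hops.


Given: initial TTL = 255, received TTL = 222
Hops = initial TTL - received TTL
Hops = 255 - 222 = 33

33


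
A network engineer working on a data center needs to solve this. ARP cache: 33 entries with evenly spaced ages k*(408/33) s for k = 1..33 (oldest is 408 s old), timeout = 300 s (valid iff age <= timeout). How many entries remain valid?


Ages are k * 408/33 s for k = 1..33 (spacing = 12.3636 s).
Entry k is valid iff k * 408/33 <= 300 iff k <= 33 * 300 / 408 = 24.2647
n_valid = floor(24.2647) = 24
(n_stale = 33 - 24 = 9)

24


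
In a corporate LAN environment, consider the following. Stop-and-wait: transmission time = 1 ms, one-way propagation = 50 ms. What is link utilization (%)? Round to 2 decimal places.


Given: Ttrans = 1 ms, Tprop = 50 ms
RTT = 2 * Tprop = 2 * 50 = 100 ms
U = Ttrans / (Ttrans + RTT)
U = 1 / (1 + 100)
U = 1 / 101 = 0.009901
U% = 0.99%

0.99


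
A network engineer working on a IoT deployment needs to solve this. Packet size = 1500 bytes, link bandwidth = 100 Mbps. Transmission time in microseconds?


Given: packet = 1500 bytes, bandwidth = 100 Mbps
Packet in bits = 1500 * 8 = 12000 bits
Bandwidth = 100 * 10^6 = 100000000 bps
Time = 12000 / 100000000 seconds
Time in us = 12000 * 10^6 / 100000000 = 120

120


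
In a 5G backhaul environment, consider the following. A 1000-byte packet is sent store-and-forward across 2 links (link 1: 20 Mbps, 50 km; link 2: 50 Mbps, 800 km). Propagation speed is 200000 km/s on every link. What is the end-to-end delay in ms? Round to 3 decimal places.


Packet = 1000 bytes = 8000 bits. Store-and-forward: sum (t_trans + t_prop) per link.
Link 1: t_trans = 8000/(20*10^6) s = 0.4000 ms; t_prop = 50/200000 s = 0.2500 ms; subtotal = 0.6500 ms
Link 2: t_trans = 8000/(50*10^6) s = 0.1600 ms; t_prop = 800/200000 s = 4.0000 ms; subtotal = 4.1600 ms
End-to-end = 0.6500 + 4.1600 = 4.8100 ms -> 4.810 ms (3 dp)

4.810


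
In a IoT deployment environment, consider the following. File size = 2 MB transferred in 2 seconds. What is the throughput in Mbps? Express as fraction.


Given: file = 2 MB, time = 2 s
File in Mb = 2 * 8 = 16 Mb
Throughput = 16 / 2 Mbps
Throughput = 8 Mbps

8


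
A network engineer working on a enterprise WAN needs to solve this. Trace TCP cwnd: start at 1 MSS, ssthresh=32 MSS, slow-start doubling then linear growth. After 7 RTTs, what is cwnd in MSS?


RTT 0: cwnd = 1 MSS (initial)
RTT 1: cwnd = 2 MSS (slow start, doubled)
RTT 2: cwnd = 4 MSS (slow start, doubled)
RTT 3: cwnd = 8 MSS (slow start, doubled)
RTT 4: cwnd = 16 MSS (slow start, doubled)
RTT 5: cwnd = 32 MSS (slow start, doubled)
RTT 6: cwnd = 33 MSS (congestion avoidance, +1)
RTT 7: cwnd = 34 MSS (congestion avoidance, +1)

34


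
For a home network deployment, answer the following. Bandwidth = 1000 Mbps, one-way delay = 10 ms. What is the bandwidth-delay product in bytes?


Given: bandwidth = 1000 Mbps, delay = 10 ms
BDP in bits = 1000 * 10^6 * 10 / 1000
BDP in bits = 10000000
BDP in bytes = 10000000 / 8 = 1250000

1250000


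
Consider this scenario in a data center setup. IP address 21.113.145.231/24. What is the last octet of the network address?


Given: IP = 21.113.145.231, prefix = /24
Subnet mask = 255.255.255.0
Last octet of IP: 231
Last octet of mask: 0
Network last octet = 231 AND 0 = 0

0


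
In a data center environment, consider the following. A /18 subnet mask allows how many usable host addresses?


Given: subnet mask /18
Host bits = 32 - 18 = 14
Total addresses = 2^14 = 16384
Usable hosts = 16384 - 2 (network + broadcast) = 16382

16382


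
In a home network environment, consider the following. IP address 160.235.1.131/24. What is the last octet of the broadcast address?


Given: IP = 160.235.1.131, prefix = /24
Host bits = 32 - 24 = 8
Network last octet = 131 AND mask = 0
Host part size = 2^8 - 1 = 255
Broadcast last octet = 0 OR 255 = 255

255


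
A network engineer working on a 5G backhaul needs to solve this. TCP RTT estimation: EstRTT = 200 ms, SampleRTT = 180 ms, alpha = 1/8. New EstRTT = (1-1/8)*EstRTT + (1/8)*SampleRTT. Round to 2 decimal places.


Given: EstRTT = 200 ms, SampleRTT = 180 ms, alpha = 1/8
New EstRTT = (1 - alpha) * EstRTT + alpha * SampleRTT
(7/8) * 200 = 175
(1/8) * 180 = 22.5
New EstRTT = 175 + 22.5 = 197.5 ms -> 197.50 ms (2 dp)

197.50


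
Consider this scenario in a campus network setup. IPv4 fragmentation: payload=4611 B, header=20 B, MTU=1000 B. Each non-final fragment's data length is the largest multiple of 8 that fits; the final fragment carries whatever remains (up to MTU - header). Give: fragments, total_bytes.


Max data per non-final fragment = floor((MTU - header)/8)*8 = floor((1000 - 20)/8)*8 = floor(980/8)*8 = 976 B
Final fragment needs no 8-byte alignment: it can carry up to MTU - header = 980 B
Non-final fragments needed = ceil((payload - 980) / 976) = ceil(3631/976) = ceil(3.7203) = 4
Number of fragments = 4 + 1 = 5
Fragment sizes (data): 4 * 976 B + 707 B (last, 707 <= 980 OK)
Total bytes sent = payload + n_frags * header = 4611 + 5*20 = 4611 + 100 = 4711 B

5, 4711


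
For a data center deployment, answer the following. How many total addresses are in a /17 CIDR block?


Given: CIDR prefix /17
Host bits = 32 - 17 = 15
Total addresses = 2^15 = 32768

32768


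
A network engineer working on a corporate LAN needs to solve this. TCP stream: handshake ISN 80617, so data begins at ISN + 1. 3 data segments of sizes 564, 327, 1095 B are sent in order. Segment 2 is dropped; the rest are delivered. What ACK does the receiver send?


SYN uses sequence number 80617; first data byte = ISN + 1 = 80618.
Segment 1: SEQ = 80618, len = 564 B, covers [80618, 81181]
Segment 2: SEQ = 81182, len = 327 B, covers [81182, 81508] [LOST]
Segment 3: SEQ = 81509, len = 1095 B, covers [81509, 82603]
In-order data received: bytes [80618, 81181] (segments 1..1).
Segment 2 missing -> gap begins at byte 81182; later segments buffered out of order.
Cumulative ACK = next expected in-order byte = 80618 + 564 = 81182

81182


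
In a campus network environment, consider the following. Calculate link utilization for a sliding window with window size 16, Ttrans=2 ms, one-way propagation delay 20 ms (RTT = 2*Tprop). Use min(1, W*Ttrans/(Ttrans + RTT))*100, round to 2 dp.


Given: W = 16, Ttrans = 2 ms, RTT = 40 ms (= 2 * Tprop, Tprop = 20 ms)
Cycle time = Ttrans + RTT = 2 + 40 = 42 ms (first packet sent until its ACK returns)
W * Ttrans = 16 * 2 = 32 ms of sending per cycle
W * Ttrans / (Ttrans + RTT) = 32 / 42 = 0.761905
U = min(1, 0.761905) = 0.761905
U% = 76.19%

76.19


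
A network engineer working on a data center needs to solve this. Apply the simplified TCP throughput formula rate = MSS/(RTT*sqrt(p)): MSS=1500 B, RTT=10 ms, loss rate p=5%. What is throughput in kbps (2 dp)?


Given: MSS = 1500 bytes, RTT = 10 ms, loss = 5%
RTT in seconds = 10 / 1000 = 0.01
Loss rate = 5% = 0.05
sqrt(loss) = sqrt(0.05) = 0.223606797750
Throughput (bytes/s) = 1500 / (0.01 * 0.223606797750) = 670820.3932
Throughput (kbps) = 670820.3932 * 8 / 1000 = 5366.563146 -> 5366.56 kbps (2 dp)

5366.56


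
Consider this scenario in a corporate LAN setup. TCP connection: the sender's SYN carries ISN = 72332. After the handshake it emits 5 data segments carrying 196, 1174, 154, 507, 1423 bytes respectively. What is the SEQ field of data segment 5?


The SYN occupies sequence number ISN = 72332, so the first data byte is ISN + 1 = 72333.
SEQ of data segment i = (ISN + 1) + sum of payload sizes of segments 1..i-1.
Segment 1: SEQ = 72333, payload = 196 bytes
Segment 2: SEQ = 72529, payload = 1174 bytes
Segment 3: SEQ = 73703, payload = 154 bytes
Segment 4: SEQ = 73857, payload = 507 bytes
Segment 5: SEQ = 74364, payload = 1423 bytes
SEQ of segment 5 = 72333 + 196 + 1174 + 154 + 507 = 74364

74364


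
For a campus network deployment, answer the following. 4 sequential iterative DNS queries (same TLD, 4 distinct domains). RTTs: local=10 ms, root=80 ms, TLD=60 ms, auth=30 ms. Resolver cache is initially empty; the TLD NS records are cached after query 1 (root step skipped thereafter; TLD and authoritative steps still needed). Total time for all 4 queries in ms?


Lookup 1 (cold cache): local + root + TLD + auth = 10 + 80 + 60 + 30 = 180 ms
Lookups 2..4 (TLD NS cached -> skip root; new domain -> still ask TLD and auth): local + TLD + auth = 10 + 60 + 30 = 100 ms each
Remaining 3 lookups: 3 * 100 = 300 ms
Total = 180 + 300 = 480 ms

480


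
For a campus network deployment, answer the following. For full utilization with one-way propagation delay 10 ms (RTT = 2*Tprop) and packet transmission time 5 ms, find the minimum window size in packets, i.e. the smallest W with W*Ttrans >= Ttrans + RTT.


Given: Ttrans = 5 ms, RTT = 20 ms (= 2 * Tprop, Tprop = 10 ms)
Time until first ACK returns = Ttrans + RTT = 5 + 20 = 25 ms
Need W * Ttrans >= Ttrans + RTT  ->  W >= (Ttrans + RTT) / Ttrans
(Ttrans + RTT) / Ttrans = 25 / 5 = 5
W_min = ceil(5) = 5

5


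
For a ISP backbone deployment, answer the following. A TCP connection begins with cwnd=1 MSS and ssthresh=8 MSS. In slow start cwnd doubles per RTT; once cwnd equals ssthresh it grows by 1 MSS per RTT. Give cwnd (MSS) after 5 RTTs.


RTT 0: cwnd = 1 MSS (initial)
RTT 1: cwnd = 2 MSS (slow start, doubled)
RTT 2: cwnd = 4 MSS (slow start, doubled)
RTT 3: cwnd = 8 MSS (slow start, doubled)
RTT 4: cwnd = 9 MSS (congestion avoidance, +1)
RTT 5: cwnd = 10 MSS (congestion avoidance, +1)

10


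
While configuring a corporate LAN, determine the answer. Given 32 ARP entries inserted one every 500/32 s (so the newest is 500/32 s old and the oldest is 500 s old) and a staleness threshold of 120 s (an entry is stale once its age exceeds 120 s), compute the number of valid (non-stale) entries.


Ages are k * 500/32 s for k = 1..32 (spacing = 15.6250 s).
Entry k is valid iff k * 500/32 <= 120 iff k <= 32 * 120 / 500 = 7.6800
n_valid = floor(7.6800) = 7
(n_stale = 32 - 7 = 25)

7


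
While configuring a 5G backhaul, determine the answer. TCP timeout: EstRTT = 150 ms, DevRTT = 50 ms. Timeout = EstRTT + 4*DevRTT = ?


Given: EstRTT = 150 ms, DevRTT = 50 ms
Timeout = EstRTT + 4 * DevRTT
4 * DevRTT = 4 * 50 = 200
Timeout = 150 + 200 = 350 ms

350


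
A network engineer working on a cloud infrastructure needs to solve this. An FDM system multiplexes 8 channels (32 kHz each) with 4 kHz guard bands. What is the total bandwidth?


Given: 8 channels, 32 kHz each, guard = 4 kHz
Channel bandwidth = 8 * 32 = 256 kHz
Guard bands = 7 gaps * 4 kHz = 28 kHz
Total = 256 + 28 = 284 kHz

284


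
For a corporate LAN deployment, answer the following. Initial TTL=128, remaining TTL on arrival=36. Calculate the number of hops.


Given: initial TTL = 128, received TTL = 36
Hops = initial TTL - received TTL
Hops = 128 - 36 = 92

92


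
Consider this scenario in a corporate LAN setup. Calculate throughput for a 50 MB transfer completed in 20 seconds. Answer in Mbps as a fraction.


Given: file = 50 MB, time = 20 s
File in Mb = 50 * 8 = 400 Mb
Throughput = 400 / 20 Mbps
Throughput = 20 Mbps

20


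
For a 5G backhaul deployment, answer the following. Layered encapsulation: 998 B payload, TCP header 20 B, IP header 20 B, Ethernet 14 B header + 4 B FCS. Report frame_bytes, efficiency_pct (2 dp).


TCP segment = 998 + 20 = 1018 B
IP packet = 1018 + 20 = 1038 B
Ethernet frame = 1038 + 14 + 4 = 1056 B
Efficiency = app / frame = 998 / 1056 = 0.945076 = 94.5076% -> 94.51% (2 dp)

1056, 94.51


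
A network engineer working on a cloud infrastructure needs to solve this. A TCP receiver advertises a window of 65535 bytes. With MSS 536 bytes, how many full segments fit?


Given: RWND = 65535 bytes, MSS = 536 bytes
Full segments = floor(RWND / MSS)
Full segments = floor(65535 / 536)
Full segments = floor(122.2668) = 122

122


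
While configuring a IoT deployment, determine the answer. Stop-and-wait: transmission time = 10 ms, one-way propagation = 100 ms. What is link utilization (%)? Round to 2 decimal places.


Given: Ttrans = 10 ms, Tprop = 100 ms
RTT = 2 * Tprop = 2 * 100 = 200 ms
U = Ttrans / (Ttrans + RTT)
U = 10 / (10 + 200)
U = 10 / 210 = 0.047619
U% = 4.76%

4.76


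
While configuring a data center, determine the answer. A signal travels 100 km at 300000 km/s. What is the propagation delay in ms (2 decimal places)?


Given: distance = 100 km, speed = 300000 km/s
Delay = distance / speed = 100 / 300000 seconds
Delay in ms = 100 * 1000 / 300000
Delay = 0.3333 ms
Rounded to 2 dp = 0.33 ms

0.33


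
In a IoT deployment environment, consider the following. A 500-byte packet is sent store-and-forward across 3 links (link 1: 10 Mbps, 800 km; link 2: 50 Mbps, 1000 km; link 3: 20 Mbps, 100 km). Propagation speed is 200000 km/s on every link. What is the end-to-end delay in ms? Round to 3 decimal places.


Packet = 500 bytes = 4000 bits. Store-and-forward: sum (t_trans + t_prop) per link.
Link 1: t_trans = 4000/(10*10^6) s = 0.4000 ms; t_prop = 800/200000 s = 4.0000 ms; subtotal = 4.4000 ms
Link 2: t_trans = 4000/(50*10^6) s = 0.0800 ms; t_prop = 1000/200000 s = 5.0000 ms; subtotal = 5.0800 ms
Link 3: t_trans = 4000/(20*10^6) s = 0.2000 ms; t_prop = 100/200000 s = 0.5000 ms; subtotal = 0.7000 ms
End-to-end = 4.4000 + 5.0800 + 0.7000 = 10.1800 ms -> 10.180 ms (3 dp)

10.180


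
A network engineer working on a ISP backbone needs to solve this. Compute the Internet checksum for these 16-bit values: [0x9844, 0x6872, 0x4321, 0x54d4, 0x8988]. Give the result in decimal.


Given words: [0x9844, 0x6872, 0x4321, 0x54d4, 0x8988]
Step 1: Sum all words
Raw sum = 38980 + 26738 + 17185 + 21716 + 35208 = 139827
Step 2: Fold carry: (8755 + 2) = 8757
One's complement = ~8757 & 0xFFFF = 56778

56778


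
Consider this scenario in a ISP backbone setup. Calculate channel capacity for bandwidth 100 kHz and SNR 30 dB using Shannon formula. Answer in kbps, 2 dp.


Given: B = 100 kHz, SNR = 30 dB
SNR linear = 10^(30/10) = 1000
1 + SNR = 1001
log2(1001) = 9.9672262588
C = 100 * 1000 * 9.9672262588 = 996722.6259 bps
C = 996.722626 kbps -> 996.72 kbps (2 dp)

996.72


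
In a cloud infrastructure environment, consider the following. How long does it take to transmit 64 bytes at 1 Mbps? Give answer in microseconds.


Given: packet = 64 bytes, bandwidth = 1 Mbps
Packet in bits = 64 * 8 = 512 bits
Bandwidth = 1 * 10^6 = 1000000 bps
Time = 512 / 1000000 seconds
Time in us = 512 * 10^6 / 1000000 = 512

512


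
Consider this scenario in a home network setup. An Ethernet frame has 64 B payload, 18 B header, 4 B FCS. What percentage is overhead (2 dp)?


Given: payload = 64 B, header = 18 B, trailer = 4 B
Overhead bytes = header + trailer = 18 + 4 = 22
Total frame = payload + overhead = 64 + 22 = 86
Overhead % = 22 / 86 * 100 = 25.5814% -> 25.58% (2 dp)

25.58


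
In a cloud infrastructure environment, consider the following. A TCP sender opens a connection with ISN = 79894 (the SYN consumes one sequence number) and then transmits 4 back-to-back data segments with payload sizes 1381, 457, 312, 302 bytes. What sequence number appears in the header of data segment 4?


The SYN occupies sequence number ISN = 79894, so the first data byte is ISN + 1 = 79895.
SEQ of data segment i = (ISN + 1) + sum of payload sizes of segments 1..i-1.
Segment 1: SEQ = 79895, payload = 1381 bytes
Segment 2: SEQ = 81276, payload = 457 bytes
Segment 3: SEQ = 81733, payload = 312 bytes
Segment 4: SEQ = 82045, payload = 302 bytes
SEQ of segment 4 = 79895 + 1381 + 457 + 312 = 82045

82045


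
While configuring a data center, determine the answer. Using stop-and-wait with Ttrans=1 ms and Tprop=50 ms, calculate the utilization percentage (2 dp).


Given: Ttrans = 1 ms, Tprop = 50 ms
RTT = 2 * Tprop = 2 * 50 = 100 ms
U = Ttrans / (Ttrans + RTT)
U = 1 / (1 + 100)
U = 1 / 101 = 0.009901
U% = 0.99%

0.99


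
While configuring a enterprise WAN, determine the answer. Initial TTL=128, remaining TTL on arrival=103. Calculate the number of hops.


Given: initial TTL = 128, received TTL = 103
Hops = initial TTL - received TTL
Hops = 128 - 103 = 25

25


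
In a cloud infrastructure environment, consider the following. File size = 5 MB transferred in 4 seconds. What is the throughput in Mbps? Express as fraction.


Given: file = 5 MB, time = 4 s
File in Mb = 5 * 8 = 40 Mb
Throughput = 40 / 4 Mbps
Throughput = 10 Mbps

10


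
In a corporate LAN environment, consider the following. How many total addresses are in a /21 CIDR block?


Given: CIDR prefix /21
Host bits = 32 - 21 = 11
Total addresses = 2^11 = 2048

2048


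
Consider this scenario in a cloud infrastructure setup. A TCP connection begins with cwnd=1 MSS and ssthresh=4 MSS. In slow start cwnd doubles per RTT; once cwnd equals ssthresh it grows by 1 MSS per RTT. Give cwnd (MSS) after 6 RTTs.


RTT 0: cwnd = 1 MSS (initial)
RTT 1: cwnd = 2 MSS (slow start, doubled)
RTT 2: cwnd = 4 MSS (slow start, doubled)
RTT 3: cwnd = 5 MSS (congestion avoidance, +1)
RTT 4: cwnd = 6 MSS (congestion avoidance, +1)
RTT 5: cwnd = 7 MSS (congestion avoidance, +1)
RTT 6: cwnd = 8 MSS (congestion avoidance, +1)

8


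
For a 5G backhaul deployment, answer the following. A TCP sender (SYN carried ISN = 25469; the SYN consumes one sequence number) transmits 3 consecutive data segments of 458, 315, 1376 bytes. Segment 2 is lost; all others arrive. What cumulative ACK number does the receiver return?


SYN uses sequence number 25469; first data byte = ISN + 1 = 25470.
Segment 1: SEQ = 25470, len = 458 B, covers [25470, 25927]
Segment 2: SEQ = 25928, len = 315 B, covers [25928, 26242] [LOST]
Segment 3: SEQ = 26243, len = 1376 B, covers [26243, 27618]
In-order data received: bytes [25470, 25927] (segments 1..1).
Segment 2 missing -> gap begins at byte 25928; later segments buffered out of order.
Cumulative ACK = next expected in-order byte = 25470 + 458 = 25928

25928


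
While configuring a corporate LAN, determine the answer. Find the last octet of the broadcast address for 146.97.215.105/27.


Given: IP = 146.97.215.105, prefix = /27
Host bits = 32 - 27 = 5
Network last octet = 105 AND mask = 96
Host part size = 2^5 - 1 = 31
Broadcast last octet = 96 OR 31 = 127

127


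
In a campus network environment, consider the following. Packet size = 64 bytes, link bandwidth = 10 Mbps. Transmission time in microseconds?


Given: packet = 64 bytes, bandwidth = 10 Mbps
Packet in bits = 64 * 8 = 512 bits
Bandwidth = 10 * 10^6 = 10000000 bps
Time = 512 / 10000000 seconds
Time in us = 512 * 10^6 / 10000000 = 51.2

51.2


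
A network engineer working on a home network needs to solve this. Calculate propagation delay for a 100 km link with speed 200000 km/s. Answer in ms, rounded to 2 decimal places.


Given: distance = 100 km, speed = 200000 km/s
Delay = distance / speed = 100 / 200000 seconds
Delay in ms = 100 * 1000 / 200000
Delay = 0.5000 ms
Rounded to 2 dp = 0.50 ms

0.50


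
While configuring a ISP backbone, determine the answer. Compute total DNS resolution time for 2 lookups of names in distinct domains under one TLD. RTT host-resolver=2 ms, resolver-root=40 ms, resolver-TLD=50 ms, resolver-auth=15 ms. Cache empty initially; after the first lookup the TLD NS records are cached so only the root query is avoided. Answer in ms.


Lookup 1 (cold cache): local + root + TLD + auth = 2 + 40 + 50 + 15 = 107 ms
Lookups 2..2 (TLD NS cached -> skip root; new domain -> still ask TLD and auth): local + TLD + auth = 2 + 50 + 15 = 67 ms each
Remaining 1 lookups: 1 * 67 = 67 ms
Total = 107 + 67 = 174 ms

174


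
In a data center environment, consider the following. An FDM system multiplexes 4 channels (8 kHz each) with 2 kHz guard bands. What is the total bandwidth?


Given: 4 channels, 8 kHz each, guard = 2 kHz
Channel bandwidth = 4 * 8 = 32 kHz
Guard bands = 3 gaps * 2 kHz = 6 kHz
Total = 32 + 6 = 38 kHz

38


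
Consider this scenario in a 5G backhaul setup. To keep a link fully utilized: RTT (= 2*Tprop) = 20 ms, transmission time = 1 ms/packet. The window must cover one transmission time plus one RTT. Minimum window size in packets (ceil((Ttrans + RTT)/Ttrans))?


Given: Ttrans = 1 ms, RTT = 20 ms (= 2 * Tprop, Tprop = 10 ms)
Time until first ACK returns = Ttrans + RTT = 1 + 20 = 21 ms
Need W * Ttrans >= Ttrans + RTT  ->  W >= (Ttrans + RTT) / Ttrans
(Ttrans + RTT) / Ttrans = 21 / 1 = 21
W_min = ceil(21) = 21

21


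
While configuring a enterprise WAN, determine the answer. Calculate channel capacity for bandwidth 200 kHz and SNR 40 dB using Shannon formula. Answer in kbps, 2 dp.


Given: B = 200 kHz, SNR = 40 dB
SNR linear = 10^(40/10) = 10000
1 + SNR = 10001
log2(10001) = 13.2878566418
C = 200 * 1000 * 13.2878566418 = 2657571.3284 bps
C = 2657.571328 kbps -> 2657.57 kbps (2 dp)

2657.57


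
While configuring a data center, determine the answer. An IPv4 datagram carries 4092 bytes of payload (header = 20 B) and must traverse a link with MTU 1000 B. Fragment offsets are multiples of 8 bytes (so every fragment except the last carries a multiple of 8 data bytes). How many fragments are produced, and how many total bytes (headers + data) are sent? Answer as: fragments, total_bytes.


Max data per non-final fragment = floor((MTU - header)/8)*8 = floor((1000 - 20)/8)*8 = floor(980/8)*8 = 976 B
Final fragment needs no 8-byte alignment: it can carry up to MTU - header = 980 B
Non-final fragments needed = ceil((payload - 980) / 976) = ceil(3112/976) = ceil(3.1885) = 4
Number of fragments = 4 + 1 = 5
Fragment sizes (data): 4 * 976 B + 188 B (last, 188 <= 980 OK)
Total bytes sent = payload + n_frags * header = 4092 + 5*20 = 4092 + 100 = 4192 B

5, 4192


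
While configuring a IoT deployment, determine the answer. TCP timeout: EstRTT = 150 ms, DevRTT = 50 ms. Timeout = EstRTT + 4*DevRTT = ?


Given: EstRTT = 150 ms, DevRTT = 50 ms
Timeout = EstRTT + 4 * DevRTT
4 * DevRTT = 4 * 50 = 200
Timeout = 150 + 200 = 350 ms

350


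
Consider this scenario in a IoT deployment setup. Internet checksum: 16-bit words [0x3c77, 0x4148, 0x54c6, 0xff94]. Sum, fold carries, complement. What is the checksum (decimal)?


Given words: [0x3c77, 0x4148, 0x54c6, 0xff94]
Step 1: Sum all words
Raw sum = 15479 + 16712 + 21702 + 65428 = 119321
Step 2: Fold carry: (53785 + 1) = 53786
One's complement = ~53786 & 0xFFFF = 11749

11749


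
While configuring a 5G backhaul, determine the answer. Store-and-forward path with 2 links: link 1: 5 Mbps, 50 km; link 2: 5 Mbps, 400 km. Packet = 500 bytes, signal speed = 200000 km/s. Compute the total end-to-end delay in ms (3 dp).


Packet = 500 bytes = 4000 bits. Store-and-forward: sum (t_trans + t_prop) per link.
Link 1: t_trans = 4000/(5*10^6) s = 0.8000 ms; t_prop = 50/200000 s = 0.2500 ms; subtotal = 1.0500 ms
Link 2: t_trans = 4000/(5*10^6) s = 0.8000 ms; t_prop = 400/200000 s = 2.0000 ms; subtotal = 2.8000 ms
End-to-end = 1.0500 + 2.8000 = 3.8500 ms -> 3.850 ms (3 dp)

3.850


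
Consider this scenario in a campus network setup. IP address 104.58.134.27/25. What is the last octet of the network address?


Given: IP = 104.58.134.27, prefix = /25
Subnet mask = 255.255.255.128
Last octet of IP: 27
Last octet of mask: 128
Network last octet = 27 AND 128 = 0

0


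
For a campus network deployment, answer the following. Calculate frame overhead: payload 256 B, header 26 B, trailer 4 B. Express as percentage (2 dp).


Given: payload = 256 B, header = 26 B, trailer = 4 B
Overhead bytes = header + trailer = 26 + 4 = 30
Total frame = payload + overhead = 256 + 30 = 286
Overhead % = 30 / 286 * 100 = 10.4895% -> 10.49% (2 dp)

10.49


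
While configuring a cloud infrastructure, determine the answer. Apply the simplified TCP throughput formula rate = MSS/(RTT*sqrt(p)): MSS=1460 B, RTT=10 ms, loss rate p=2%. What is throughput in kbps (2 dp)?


Given: MSS = 1460 bytes, RTT = 10 ms, loss = 2%
RTT in seconds = 10 / 1000 = 0.01
Loss rate = 2% = 0.02
sqrt(loss) = sqrt(0.02) = 0.141421356237
Throughput (bytes/s) = 1460 / (0.01 * 0.141421356237) = 1032375.9005
Throughput (kbps) = 1032375.9005 * 8 / 1000 = 8259.007204 -> 8259.01 kbps (2 dp)

8259.01


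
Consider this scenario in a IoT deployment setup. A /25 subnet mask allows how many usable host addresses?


Given: subnet mask /25
Host bits = 32 - 25 = 7
Total addresses = 2^7 = 128
Usable hosts = 128 - 2 (network + broadcast) = 126

126


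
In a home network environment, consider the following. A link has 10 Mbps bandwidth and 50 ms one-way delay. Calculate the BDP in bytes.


Given: bandwidth = 10 Mbps, delay = 50 ms
BDP in bits = 10 * 10^6 * 50 / 1000
BDP in bits = 500000
BDP in bytes = 500000 / 8 = 62500

62500


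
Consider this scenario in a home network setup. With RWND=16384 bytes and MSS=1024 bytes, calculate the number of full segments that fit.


Given: RWND = 16384 bytes, MSS = 1024 bytes
Full segments = floor(RWND / MSS)
Full segments = floor(16384 / 1024)
Full segments = floor(16.0) = 16

16


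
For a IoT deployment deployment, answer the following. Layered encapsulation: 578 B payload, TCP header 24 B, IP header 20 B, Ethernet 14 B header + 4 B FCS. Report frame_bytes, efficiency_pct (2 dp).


TCP segment = 578 + 24 = 602 B
IP packet = 602 + 20 = 622 B
Ethernet frame = 622 + 14 + 4 = 640 B
Efficiency = app / frame = 578 / 640 = 0.903125 = 90.3125% -> 90.31% (2 dp)

640, 90.31


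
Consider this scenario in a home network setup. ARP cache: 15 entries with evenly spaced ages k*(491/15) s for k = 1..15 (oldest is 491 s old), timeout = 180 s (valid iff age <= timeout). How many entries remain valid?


Ages are k * 491/15 s for k = 1..15 (spacing = 32.7333 s).
Entry k is valid iff k * 491/15 <= 180 iff k <= 15 * 180 / 491 = 5.4990
n_valid = floor(5.4990) = 5
(n_stale = 15 - 5 = 10)

5


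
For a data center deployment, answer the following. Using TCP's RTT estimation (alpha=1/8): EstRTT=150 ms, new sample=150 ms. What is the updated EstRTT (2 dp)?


Given: EstRTT = 150 ms, SampleRTT = 150 ms, alpha = 1/8
New EstRTT = (1 - alpha) * EstRTT + alpha * SampleRTT
(7/8) * 150 = 131.25
(1/8) * 150 = 18.75
New EstRTT = 131.25 + 18.75 = 150 ms -> 150.00 ms (2 dp)

150.00


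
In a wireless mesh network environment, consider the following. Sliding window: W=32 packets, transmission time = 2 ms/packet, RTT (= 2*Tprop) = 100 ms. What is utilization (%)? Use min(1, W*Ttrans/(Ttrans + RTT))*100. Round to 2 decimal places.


Given: W = 32, Ttrans = 2 ms, RTT = 100 ms (= 2 * Tprop, Tprop = 50 ms)
Cycle time = Ttrans + RTT = 2 + 100 = 102 ms (first packet sent until its ACK returns)
W * Ttrans = 32 * 2 = 64 ms of sending per cycle
W * Ttrans / (Ttrans + RTT) = 64 / 102 = 0.627451
U = min(1, 0.627451) = 0.627451
U% = 62.75%

62.75


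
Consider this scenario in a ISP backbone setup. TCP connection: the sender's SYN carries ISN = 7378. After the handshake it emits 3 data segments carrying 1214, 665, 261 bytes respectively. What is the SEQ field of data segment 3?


The SYN occupies sequence number ISN = 7378, so the first data byte is ISN + 1 = 7379.
SEQ of data segment i = (ISN + 1) + sum of payload sizes of segments 1..i-1.
Segment 1: SEQ = 7379, payload = 1214 bytes
Segment 2: SEQ = 8593, payload = 665 bytes
Segment 3: SEQ = 9258, payload = 261 bytes
SEQ of segment 3 = 7379 + 1214 + 665 = 9258

9258


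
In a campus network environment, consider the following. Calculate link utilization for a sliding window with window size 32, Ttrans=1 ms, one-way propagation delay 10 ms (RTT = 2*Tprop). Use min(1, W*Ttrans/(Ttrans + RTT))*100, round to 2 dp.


Given: W = 32, Ttrans = 1 ms, RTT = 20 ms (= 2 * Tprop, Tprop = 10 ms)
Cycle time = Ttrans + RTT = 1 + 20 = 21 ms (first packet sent until its ACK returns)
W * Ttrans = 32 * 1 = 32 ms of sending per cycle
W * Ttrans / (Ttrans + RTT) = 32 / 21 = 1.523810
U = min(1, 1.523810) = 1.000000
U% = 100.00%

100.00


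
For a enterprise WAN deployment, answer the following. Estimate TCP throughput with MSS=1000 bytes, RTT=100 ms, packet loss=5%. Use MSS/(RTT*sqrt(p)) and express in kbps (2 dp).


Given: MSS = 1000 bytes, RTT = 100 ms, loss = 5%
RTT in seconds = 100 / 1000 = 0.1
Loss rate = 5% = 0.05
sqrt(loss) = sqrt(0.05) = 0.223606797750
Throughput (bytes/s) = 1000 / (0.1 * 0.223606797750) = 44721.3595
Throughput (kbps) = 44721.3595 * 8 / 1000 = 357.770876 -> 357.77 kbps (2 dp)

357.77


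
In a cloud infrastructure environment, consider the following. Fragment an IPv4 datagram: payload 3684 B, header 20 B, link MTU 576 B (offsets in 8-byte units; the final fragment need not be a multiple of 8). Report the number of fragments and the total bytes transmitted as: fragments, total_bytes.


Max data per non-final fragment = floor((MTU - header)/8)*8 = floor((576 - 20)/8)*8 = floor(556/8)*8 = 552 B
Final fragment needs no 8-byte alignment: it can carry up to MTU - header = 556 B
Non-final fragments needed = ceil((payload - 556) / 552) = ceil(3128/552) = ceil(5.6667) = 6
Number of fragments = 6 + 1 = 7
Fragment sizes (data): 6 * 552 B + 372 B (last, 372 <= 556 OK)
Total bytes sent = payload + n_frags * header = 3684 + 7*20 = 3684 + 140 = 3824 B

7, 3824


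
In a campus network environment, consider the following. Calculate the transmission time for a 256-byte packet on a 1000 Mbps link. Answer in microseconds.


Given: packet = 256 bytes, bandwidth = 1000 Mbps
Packet in bits = 256 * 8 = 2048 bits
Bandwidth = 1000 * 10^6 = 1000000000 bps
Time = 2048 / 1000000000 seconds
Time in us = 2048 * 10^6 / 1000000000 = 2.048

2.048


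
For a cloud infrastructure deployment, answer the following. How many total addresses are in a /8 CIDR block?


Given: CIDR prefix /8
Host bits = 32 - 8 = 24
Total addresses = 2^24 = 16777216

16777216


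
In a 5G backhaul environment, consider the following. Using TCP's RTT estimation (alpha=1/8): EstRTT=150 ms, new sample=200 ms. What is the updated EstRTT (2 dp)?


Given: EstRTT = 150 ms, SampleRTT = 200 ms, alpha = 1/8
New EstRTT = (1 - alpha) * EstRTT + alpha * SampleRTT
(7/8) * 150 = 131.25
(1/8) * 200 = 25
New EstRTT = 131.25 + 25 = 156.25 ms -> 156.25 ms (2 dp)

156.25


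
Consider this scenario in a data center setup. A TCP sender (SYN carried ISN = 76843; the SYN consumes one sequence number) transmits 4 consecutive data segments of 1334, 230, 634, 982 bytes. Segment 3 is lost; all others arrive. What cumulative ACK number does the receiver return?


SYN uses sequence number 76843; first data byte = ISN + 1 = 76844.
Segment 1: SEQ = 76844, len = 1334 B, covers [76844, 78177]
Segment 2: SEQ = 78178, len = 230 B, covers [78178, 78407]
Segment 3: SEQ = 78408, len = 634 B, covers [78408, 79041] [LOST]
Segment 4: SEQ = 79042, len = 982 B, covers [79042, 80023]
In-order data received: bytes [76844, 78407] (segments 1..2).
Segment 3 missing -> gap begins at byte 78408; later segments buffered out of order.
Cumulative ACK = next expected in-order byte = 76844 + 1334 + 230 = 78408

78408


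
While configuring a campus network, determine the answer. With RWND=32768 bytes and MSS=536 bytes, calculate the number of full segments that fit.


Given: RWND = 32768 bytes, MSS = 536 bytes
Full segments = floor(RWND / MSS)
Full segments = floor(32768 / 536)
Full segments = floor(61.1343) = 61

61


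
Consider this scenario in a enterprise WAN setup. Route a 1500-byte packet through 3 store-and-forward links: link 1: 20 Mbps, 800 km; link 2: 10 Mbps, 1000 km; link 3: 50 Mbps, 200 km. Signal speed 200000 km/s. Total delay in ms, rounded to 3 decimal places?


Packet = 1500 bytes = 12000 bits. Store-and-forward: sum (t_trans + t_prop) per link.
Link 1: t_trans = 12000/(20*10^6) s = 0.6000 ms; t_prop = 800/200000 s = 4.0000 ms; subtotal = 4.6000 ms
Link 2: t_trans = 12000/(10*10^6) s = 1.2000 ms; t_prop = 1000/200000 s = 5.0000 ms; subtotal = 6.2000 ms
Link 3: t_trans = 12000/(50*10^6) s = 0.2400 ms; t_prop = 200/200000 s = 1.0000 ms; subtotal = 1.2400 ms
End-to-end = 4.6000 + 6.2000 + 1.2400 = 12.0400 ms -> 12.040 ms (3 dp)

12.040


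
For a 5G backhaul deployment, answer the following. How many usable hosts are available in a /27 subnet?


Given: subnet mask /27
Host bits = 32 - 27 = 5
Total addresses = 2^5 = 32
Usable hosts = 32 - 2 (network + broadcast) = 30

30


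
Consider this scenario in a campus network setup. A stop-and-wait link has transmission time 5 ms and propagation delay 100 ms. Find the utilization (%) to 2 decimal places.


Given: Ttrans = 5 ms, Tprop = 100 ms
RTT = 2 * Tprop = 2 * 100 = 200 ms
U = Ttrans / (Ttrans + RTT)
U = 5 / (5 + 200)
U = 5 / 205 = 0.02439
U% = 2.44%

2.44


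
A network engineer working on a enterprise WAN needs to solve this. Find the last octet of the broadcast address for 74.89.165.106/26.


Given: IP = 74.89.165.106, prefix = /26
Host bits = 32 - 26 = 6
Network last octet = 106 AND mask = 64
Host part size = 2^6 - 1 = 63
Broadcast last octet = 64 OR 63 = 127

127


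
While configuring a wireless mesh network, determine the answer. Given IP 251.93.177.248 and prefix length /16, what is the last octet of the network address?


Given: IP = 251.93.177.248, prefix = /16
Subnet mask = 255.255.0.0
Last octet of IP: 248
Last octet of mask: 0
Network last octet = 248 AND 0 = 0

0


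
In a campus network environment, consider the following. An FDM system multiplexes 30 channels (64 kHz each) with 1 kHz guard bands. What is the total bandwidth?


Given: 30 channels, 64 kHz each, guard = 1 kHz
Channel bandwidth = 30 * 64 = 1920 kHz
Guard bands = 29 gaps * 1 kHz = 29 kHz
Total = 1920 + 29 = 1949 kHz

1949


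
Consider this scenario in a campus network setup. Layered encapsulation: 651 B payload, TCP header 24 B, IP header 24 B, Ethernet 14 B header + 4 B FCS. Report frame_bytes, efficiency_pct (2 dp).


TCP segment = 651 + 24 = 675 B
IP packet = 675 + 24 = 699 B
Ethernet frame = 699 + 14 + 4 = 717 B
Efficiency = app / frame = 651 / 717 = 0.907950 = 90.7950% -> 90.79% (2 dp)

717, 90.79


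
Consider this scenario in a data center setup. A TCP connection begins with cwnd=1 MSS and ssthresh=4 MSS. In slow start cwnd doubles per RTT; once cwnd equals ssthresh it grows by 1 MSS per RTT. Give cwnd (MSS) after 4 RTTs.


RTT 0: cwnd = 1 MSS (initial)
RTT 1: cwnd = 2 MSS (slow start, doubled)
RTT 2: cwnd = 4 MSS (slow start, doubled)
RTT 3: cwnd = 5 MSS (congestion avoidance, +1)
RTT 4: cwnd = 6 MSS (congestion avoidance, +1)

6
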